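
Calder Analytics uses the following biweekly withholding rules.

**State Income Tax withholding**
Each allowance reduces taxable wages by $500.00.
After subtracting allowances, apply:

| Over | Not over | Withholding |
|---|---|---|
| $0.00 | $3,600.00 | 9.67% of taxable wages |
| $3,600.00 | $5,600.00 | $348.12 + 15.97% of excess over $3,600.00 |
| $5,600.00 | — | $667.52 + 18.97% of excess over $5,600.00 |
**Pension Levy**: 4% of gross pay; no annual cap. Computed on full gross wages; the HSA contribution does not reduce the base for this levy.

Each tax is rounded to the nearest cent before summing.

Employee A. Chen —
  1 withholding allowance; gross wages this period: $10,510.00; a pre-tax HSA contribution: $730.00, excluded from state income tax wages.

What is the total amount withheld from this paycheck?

$1,786.02

State Income Tax: taxable = $10,510.00 − $730.00 − 1×$500.00 = $9,280.00
  $667.52 + 18.97% × ($9,280.00 − $5,600.00) = $667.52 + 18.97% × $3,680.00 = $1,365.62
Pension Levy: 4% × $10,510.00 = $420.40
Total: $1,365.62 + $420.40 = $1,786.02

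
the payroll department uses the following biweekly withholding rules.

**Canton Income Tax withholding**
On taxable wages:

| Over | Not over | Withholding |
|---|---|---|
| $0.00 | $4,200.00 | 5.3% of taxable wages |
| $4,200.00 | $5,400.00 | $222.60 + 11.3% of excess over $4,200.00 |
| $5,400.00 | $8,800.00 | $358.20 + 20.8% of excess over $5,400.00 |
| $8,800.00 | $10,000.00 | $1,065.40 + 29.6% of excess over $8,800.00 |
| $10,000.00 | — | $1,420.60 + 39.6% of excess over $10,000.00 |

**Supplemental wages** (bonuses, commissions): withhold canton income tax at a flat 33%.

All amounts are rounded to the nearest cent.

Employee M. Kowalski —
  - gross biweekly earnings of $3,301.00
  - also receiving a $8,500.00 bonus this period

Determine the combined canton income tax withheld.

Canton Income Tax: taxable = $3,301.00
  5.3% × $3,301.00 = $174.95
Supplemental (33% flat on bonus): 33% × $8,500.00 = $2,805.00
Total canton income tax: $174.95 + $2,805.00 = $2,979.95

$2,979.95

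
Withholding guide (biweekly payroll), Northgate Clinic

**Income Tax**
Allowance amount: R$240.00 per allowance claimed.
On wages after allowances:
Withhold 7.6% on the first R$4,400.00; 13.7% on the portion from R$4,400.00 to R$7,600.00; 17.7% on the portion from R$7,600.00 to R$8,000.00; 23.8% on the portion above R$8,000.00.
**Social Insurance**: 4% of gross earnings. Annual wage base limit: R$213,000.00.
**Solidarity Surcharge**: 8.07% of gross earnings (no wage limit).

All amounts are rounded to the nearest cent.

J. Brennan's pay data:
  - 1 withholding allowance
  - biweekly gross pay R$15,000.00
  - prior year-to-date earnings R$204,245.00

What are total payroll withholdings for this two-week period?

Income Tax: taxable = R$15,000.00 − 1×R$240.00 = R$14,760.00
  R$843.60 + 23.8% × (R$14,760.00 − R$8,000.00) = R$843.60 + 23.8% × R$6,760.00 = R$2,452.48
Social Insurance: cap R$213,000.00 − YTD R$204,245.00 = R$8,755.00 subject; 4% × R$8,755.00 = R$350.20
Solidarity Surcharge: 8.07% × R$15,000.00 = R$1,210.50
Total: R$2,452.48 + R$350.20 + R$1,210.50 = R$4,013.18

R$4,013.18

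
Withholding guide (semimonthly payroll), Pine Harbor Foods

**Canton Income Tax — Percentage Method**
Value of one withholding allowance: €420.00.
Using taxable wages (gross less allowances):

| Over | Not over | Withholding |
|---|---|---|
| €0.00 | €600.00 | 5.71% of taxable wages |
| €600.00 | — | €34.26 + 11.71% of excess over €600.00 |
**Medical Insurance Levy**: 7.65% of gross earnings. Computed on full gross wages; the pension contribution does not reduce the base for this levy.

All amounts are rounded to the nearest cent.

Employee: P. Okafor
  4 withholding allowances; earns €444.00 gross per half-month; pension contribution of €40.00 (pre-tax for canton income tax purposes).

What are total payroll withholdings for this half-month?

€33.97

Canton Income Tax: taxable = €444.00 − €40.00 − 4×€420.00 = €-1,276.00
  Taxable ≤ 0 → €0.00
Medical Insurance Levy: 7.65% × €444.00 = €33.97
Total: €0.00 + €33.97 = €33.97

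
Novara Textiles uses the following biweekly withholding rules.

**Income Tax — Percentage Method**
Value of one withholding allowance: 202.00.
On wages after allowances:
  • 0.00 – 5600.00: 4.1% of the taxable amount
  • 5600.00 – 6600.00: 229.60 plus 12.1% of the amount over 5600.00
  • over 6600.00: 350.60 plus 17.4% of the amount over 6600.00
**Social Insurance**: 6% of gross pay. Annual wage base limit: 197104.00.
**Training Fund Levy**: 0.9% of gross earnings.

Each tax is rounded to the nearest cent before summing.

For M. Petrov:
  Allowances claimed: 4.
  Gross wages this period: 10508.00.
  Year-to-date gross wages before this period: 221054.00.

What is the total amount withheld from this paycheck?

984.57

Income Tax: taxable = 10508.00 − 4×202.00 = 9700.00
  350.60 + 17.4% × (9700.00 − 6600.00) = 350.60 + 17.4% × 3100.00 = 890.00
Social Insurance: YTD 221054.00 ≥ cap 197104.00 → 0.00
Training Fund Levy: 0.9% × 10508.00 = 94.57
Total: 890.00 + 0.00 + 94.57 = 984.57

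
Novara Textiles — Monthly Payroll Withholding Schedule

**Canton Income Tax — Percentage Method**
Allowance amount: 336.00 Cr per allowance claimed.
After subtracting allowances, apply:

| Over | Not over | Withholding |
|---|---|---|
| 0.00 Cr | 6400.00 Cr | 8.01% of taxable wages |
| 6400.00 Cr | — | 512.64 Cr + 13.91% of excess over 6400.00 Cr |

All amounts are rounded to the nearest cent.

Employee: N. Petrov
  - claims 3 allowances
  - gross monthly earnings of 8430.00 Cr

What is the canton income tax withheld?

654.80 Cr

Canton Income Tax: taxable = 8430.00 Cr − 3×336.00 Cr = 7422.00 Cr
  512.64 Cr + 13.91% × (7422.00 Cr − 6400.00 Cr) = 512.64 Cr + 13.91% × 1022.00 Cr = 654.80 Cr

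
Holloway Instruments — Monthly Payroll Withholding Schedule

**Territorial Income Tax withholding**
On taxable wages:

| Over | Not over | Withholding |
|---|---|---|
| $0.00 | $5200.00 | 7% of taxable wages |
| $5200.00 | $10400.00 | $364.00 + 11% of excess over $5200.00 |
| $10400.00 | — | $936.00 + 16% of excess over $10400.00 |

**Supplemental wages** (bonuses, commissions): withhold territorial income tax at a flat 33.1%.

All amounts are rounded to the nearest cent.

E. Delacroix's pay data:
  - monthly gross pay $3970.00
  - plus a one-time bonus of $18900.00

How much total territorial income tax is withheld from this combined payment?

$6533.80

Territorial Income Tax: taxable = $3970.00
  7% × $3970.00 = $277.90
Supplemental (33.1% flat on bonus): 33.1% × $18900.00 = $6255.90
Total territorial income tax: $277.90 + $6255.90 = $6533.80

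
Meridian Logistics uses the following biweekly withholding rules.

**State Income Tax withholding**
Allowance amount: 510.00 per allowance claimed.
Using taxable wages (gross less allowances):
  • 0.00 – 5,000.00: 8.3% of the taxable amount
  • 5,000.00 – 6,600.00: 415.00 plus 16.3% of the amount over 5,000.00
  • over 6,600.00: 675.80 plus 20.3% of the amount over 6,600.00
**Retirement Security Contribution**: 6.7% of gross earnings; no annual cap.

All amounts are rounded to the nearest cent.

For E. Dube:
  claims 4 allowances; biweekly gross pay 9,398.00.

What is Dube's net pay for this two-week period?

State Income Tax: taxable = 9,398.00 − 4×510.00 = 7,358.00
  675.80 + 20.3% × (7,358.00 − 6,600.00) = 675.80 + 20.3% × 758.00 = 829.67
Retirement Security Contribution: 6.7% × 9,398.00 = 629.67
Total withheld: 829.67 + 629.67 = 1,459.34
Net pay: 9,398.00 − 1,459.34 = 7,938.66

7,938.66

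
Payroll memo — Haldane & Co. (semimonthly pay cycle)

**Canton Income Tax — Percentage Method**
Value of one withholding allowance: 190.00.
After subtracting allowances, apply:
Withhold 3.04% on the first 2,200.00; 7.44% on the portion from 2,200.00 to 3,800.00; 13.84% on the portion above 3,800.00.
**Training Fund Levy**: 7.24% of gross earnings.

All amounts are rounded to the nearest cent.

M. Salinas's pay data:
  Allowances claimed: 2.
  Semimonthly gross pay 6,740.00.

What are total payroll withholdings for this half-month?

Canton Income Tax: taxable = 6,740.00 − 2×190.00 = 6,360.00
  185.92 + 13.84% × (6,360.00 − 3,800.00) = 185.92 + 13.84% × 2,560.00 = 540.22
Training Fund Levy: 7.24% × 6,740.00 = 487.98
Total: 540.22 + 487.98 = 1,028.20

1,028.20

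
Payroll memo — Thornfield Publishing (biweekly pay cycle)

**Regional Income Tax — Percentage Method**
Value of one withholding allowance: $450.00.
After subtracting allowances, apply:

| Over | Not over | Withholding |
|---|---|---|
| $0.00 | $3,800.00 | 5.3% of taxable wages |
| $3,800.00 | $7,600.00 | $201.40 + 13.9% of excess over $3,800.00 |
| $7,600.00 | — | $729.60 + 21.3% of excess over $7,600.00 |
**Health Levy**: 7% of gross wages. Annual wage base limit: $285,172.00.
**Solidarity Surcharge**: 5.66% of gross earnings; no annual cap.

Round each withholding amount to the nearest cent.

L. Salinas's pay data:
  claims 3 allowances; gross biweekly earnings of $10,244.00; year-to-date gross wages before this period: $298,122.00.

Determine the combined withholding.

$1,585.03

Regional Income Tax: taxable = $10,244.00 − 3×$450.00 = $8,894.00
  $729.60 + 21.3% × ($8,894.00 − $7,600.00) = $729.60 + 21.3% × $1,294.00 = $1,005.22
Health Levy: YTD $298,122.00 ≥ cap $285,172.00 → $0.00
Solidarity Surcharge: 5.66% × $10,244.00 = $579.81
Total: $1,005.22 + $0.00 + $579.81 = $1,585.03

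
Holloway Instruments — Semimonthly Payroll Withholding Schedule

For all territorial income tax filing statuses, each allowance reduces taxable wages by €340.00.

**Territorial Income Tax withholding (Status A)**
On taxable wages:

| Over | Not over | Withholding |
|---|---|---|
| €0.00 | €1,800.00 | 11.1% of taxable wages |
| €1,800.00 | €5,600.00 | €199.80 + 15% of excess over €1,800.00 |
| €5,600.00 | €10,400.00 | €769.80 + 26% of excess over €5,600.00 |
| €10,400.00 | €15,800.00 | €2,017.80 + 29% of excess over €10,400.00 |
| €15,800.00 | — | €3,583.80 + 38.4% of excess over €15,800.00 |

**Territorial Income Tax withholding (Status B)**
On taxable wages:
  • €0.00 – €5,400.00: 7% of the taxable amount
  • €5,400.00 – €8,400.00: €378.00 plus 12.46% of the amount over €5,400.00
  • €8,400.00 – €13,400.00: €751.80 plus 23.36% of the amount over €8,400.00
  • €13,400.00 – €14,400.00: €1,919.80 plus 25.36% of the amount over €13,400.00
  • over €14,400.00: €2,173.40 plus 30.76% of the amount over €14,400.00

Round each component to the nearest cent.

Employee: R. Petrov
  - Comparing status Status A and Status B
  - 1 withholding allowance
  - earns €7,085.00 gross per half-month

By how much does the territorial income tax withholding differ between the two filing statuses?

€521.91

Territorial Income Tax (Status A): taxable = €7,085.00 − 1×€340.00 = €6,745.00
  €769.80 + 26% × (€6,745.00 − €5,600.00) = €769.80 + 26% × €1,145.00 = €1,067.50
Territorial Income Tax (Status B): taxable = €7,085.00 − 1×€340.00 = €6,745.00
  €378.00 + 12.46% × (€6,745.00 − €5,400.00) = €378.00 + 12.46% × €1,345.00 = €545.59
Difference: |€1,067.50 − €545.59| = €521.91 (higher under Status A)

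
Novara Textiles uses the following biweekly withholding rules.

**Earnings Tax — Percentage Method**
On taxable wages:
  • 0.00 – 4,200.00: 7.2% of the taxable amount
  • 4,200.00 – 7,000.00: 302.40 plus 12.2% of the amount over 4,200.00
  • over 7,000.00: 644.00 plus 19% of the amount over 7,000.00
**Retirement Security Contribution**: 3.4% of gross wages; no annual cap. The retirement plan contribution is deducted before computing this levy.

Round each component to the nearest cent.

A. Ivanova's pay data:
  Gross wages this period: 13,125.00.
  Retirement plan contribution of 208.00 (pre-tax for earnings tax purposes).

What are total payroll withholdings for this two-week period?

2,207.41

Earnings Tax: taxable = 13,125.00 − 208.00 = 12,917.00
  644.00 + 19% × (12,917.00 − 7,000.00) = 644.00 + 19% × 5,917.00 = 1,768.23
Retirement Security Contribution: 3.4% × 12,917.00 = 439.18
Total: 1,768.23 + 439.18 = 2,207.41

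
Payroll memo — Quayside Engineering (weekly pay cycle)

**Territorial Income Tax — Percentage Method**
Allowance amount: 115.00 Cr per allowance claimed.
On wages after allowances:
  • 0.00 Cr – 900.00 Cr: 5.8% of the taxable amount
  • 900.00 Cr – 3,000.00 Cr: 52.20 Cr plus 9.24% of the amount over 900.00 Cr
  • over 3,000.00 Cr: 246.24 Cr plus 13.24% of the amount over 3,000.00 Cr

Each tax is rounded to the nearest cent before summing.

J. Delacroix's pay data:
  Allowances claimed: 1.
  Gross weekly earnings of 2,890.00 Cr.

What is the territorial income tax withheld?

Territorial Income Tax: taxable = 2,890.00 Cr − 1×115.00 Cr = 2,775.00 Cr
  52.20 Cr + 9.24% × (2,775.00 Cr − 900.00 Cr) = 52.20 Cr + 9.24% × 1,875.00 Cr = 225.45 Cr

225.45 Cr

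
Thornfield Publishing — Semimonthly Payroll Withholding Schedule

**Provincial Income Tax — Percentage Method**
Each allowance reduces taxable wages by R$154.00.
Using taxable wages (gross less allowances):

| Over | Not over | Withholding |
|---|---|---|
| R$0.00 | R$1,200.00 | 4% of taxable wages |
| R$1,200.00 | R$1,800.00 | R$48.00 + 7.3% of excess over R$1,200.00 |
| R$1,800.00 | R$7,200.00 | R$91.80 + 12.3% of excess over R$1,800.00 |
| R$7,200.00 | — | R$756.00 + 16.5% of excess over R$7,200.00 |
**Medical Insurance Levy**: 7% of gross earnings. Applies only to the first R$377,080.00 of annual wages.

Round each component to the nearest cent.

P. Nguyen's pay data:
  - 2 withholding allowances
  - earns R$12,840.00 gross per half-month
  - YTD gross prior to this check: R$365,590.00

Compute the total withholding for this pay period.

R$2,440.08

Provincial Income Tax: taxable = R$12,840.00 − 2×R$154.00 = R$12,532.00
  R$756.00 + 16.5% × (R$12,532.00 − R$7,200.00) = R$756.00 + 16.5% × R$5,332.00 = R$1,635.78
Medical Insurance Levy: cap R$377,080.00 − YTD R$365,590.00 = R$11,490.00 subject; 7% × R$11,490.00 = R$804.30
Total: R$1,635.78 + R$804.30 = R$2,440.08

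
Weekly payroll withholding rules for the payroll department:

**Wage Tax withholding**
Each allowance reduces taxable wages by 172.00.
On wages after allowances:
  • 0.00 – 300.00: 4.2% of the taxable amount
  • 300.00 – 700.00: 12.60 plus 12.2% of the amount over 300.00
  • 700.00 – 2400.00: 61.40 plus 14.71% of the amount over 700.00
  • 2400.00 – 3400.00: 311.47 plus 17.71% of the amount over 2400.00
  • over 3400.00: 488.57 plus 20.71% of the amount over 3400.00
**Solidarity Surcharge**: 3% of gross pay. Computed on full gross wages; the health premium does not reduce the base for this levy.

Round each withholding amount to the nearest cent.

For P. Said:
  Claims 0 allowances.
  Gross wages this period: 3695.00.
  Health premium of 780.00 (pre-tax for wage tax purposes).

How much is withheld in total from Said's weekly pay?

513.53

Wage Tax: taxable = 3695.00 − 780.00 = 2915.00
  311.47 + 17.71% × (2915.00 − 2400.00) = 311.47 + 17.71% × 515.00 = 402.68
Solidarity Surcharge: 3% × 3695.00 = 110.85
Total: 402.68 + 110.85 = 513.53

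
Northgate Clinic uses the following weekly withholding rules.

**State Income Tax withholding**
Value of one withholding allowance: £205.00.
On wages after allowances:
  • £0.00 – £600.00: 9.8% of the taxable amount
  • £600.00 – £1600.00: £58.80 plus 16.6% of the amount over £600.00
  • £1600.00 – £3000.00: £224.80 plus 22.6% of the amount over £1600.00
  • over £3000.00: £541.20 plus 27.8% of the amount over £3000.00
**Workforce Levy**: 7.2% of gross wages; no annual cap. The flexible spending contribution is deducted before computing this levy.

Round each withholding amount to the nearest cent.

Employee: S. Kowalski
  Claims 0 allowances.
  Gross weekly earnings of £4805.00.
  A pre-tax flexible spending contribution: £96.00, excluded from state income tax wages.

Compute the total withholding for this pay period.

State Income Tax: taxable = £4805.00 − £96.00 = £4709.00
  £541.20 + 27.8% × (£4709.00 − £3000.00) = £541.20 + 27.8% × £1709.00 = £1016.30
Workforce Levy: 7.2% × £4709.00 = £339.05
Total: £1016.30 + £339.05 = £1355.35

£1355.35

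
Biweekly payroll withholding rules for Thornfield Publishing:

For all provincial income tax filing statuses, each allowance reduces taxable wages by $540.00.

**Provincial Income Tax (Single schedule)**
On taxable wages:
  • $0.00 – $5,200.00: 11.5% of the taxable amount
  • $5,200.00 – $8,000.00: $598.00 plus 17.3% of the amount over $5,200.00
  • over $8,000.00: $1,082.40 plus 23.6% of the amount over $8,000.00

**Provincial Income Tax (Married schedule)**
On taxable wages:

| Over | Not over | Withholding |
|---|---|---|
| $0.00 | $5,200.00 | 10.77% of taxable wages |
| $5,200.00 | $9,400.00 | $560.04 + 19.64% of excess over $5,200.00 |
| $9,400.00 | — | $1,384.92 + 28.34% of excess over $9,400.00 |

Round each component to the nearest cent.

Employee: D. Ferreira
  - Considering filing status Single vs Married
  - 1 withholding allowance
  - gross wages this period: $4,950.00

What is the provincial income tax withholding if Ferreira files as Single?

$507.15

Provincial Income Tax (Single): taxable = $4,950.00 − 1×$540.00 = $4,410.00
  11.5% × $4,410.00 = $507.15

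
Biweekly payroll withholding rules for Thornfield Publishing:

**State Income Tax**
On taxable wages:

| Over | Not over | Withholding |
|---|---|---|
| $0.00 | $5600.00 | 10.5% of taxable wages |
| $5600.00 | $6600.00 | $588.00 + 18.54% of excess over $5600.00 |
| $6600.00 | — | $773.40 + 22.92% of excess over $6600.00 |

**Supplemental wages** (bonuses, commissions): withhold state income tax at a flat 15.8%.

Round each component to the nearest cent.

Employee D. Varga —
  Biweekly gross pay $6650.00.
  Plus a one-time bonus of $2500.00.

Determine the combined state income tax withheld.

$1179.86

State Income Tax: taxable = $6650.00
  $773.40 + 22.92% × ($6650.00 − $6600.00) = $773.40 + 22.92% × $50.00 = $784.86
Supplemental (15.8% flat on bonus): 15.8% × $2500.00 = $395.00
Total state income tax: $784.86 + $395.00 = $1179.86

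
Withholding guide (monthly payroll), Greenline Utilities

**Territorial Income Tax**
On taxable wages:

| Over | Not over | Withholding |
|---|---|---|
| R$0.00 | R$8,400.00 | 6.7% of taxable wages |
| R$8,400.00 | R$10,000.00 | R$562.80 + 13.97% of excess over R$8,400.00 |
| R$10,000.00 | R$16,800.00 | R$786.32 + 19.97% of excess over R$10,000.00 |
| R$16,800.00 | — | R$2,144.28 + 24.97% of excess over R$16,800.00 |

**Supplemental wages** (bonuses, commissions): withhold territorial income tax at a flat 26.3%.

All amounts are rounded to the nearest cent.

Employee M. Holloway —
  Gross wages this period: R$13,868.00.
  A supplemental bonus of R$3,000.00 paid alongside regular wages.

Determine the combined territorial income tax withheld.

R$2,347.76

Territorial Income Tax: taxable = R$13,868.00
  R$786.32 + 19.97% × (R$13,868.00 − R$10,000.00) = R$786.32 + 19.97% × R$3,868.00 = R$1,558.76
Supplemental (26.3% flat on bonus): 26.3% × R$3,000.00 = R$789.00
Total territorial income tax: R$1,558.76 + R$789.00 = R$2,347.76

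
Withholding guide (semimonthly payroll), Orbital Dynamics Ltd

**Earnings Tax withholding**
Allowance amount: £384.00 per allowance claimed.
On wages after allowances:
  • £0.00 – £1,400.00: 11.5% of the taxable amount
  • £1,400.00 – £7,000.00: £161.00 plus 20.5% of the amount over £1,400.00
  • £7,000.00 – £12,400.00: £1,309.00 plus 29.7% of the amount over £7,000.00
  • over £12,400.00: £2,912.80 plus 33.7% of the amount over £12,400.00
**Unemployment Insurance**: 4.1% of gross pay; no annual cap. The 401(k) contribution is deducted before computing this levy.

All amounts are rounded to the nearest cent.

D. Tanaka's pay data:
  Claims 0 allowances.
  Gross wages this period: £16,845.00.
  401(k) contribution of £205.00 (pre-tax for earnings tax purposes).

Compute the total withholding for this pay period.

Earnings Tax: taxable = £16,845.00 − £205.00 = £16,640.00
  £2,912.80 + 33.7% × (£16,640.00 − £12,400.00) = £2,912.80 + 33.7% × £4,240.00 = £4,341.68
Unemployment Insurance: 4.1% × £16,640.00 = £682.24
Total: £4,341.68 + £682.24 = £5,023.92

£5,023.92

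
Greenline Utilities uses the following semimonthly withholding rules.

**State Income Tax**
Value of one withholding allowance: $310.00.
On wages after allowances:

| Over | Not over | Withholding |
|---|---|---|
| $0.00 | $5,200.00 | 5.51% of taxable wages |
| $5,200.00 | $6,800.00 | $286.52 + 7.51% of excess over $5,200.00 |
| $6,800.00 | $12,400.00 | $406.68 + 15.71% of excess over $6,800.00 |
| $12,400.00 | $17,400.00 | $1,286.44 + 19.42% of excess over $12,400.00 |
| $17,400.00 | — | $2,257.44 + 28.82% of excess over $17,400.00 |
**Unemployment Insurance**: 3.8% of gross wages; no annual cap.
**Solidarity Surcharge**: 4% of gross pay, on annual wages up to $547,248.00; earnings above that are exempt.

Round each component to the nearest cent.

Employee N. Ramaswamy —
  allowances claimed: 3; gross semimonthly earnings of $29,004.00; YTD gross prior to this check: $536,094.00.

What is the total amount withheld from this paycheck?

State Income Tax: taxable = $29,004.00 − 3×$310.00 = $28,074.00
  $2,257.44 + 28.82% × ($28,074.00 − $17,400.00) = $2,257.44 + 28.82% × $10,674.00 = $5,333.69
Unemployment Insurance: 3.8% × $29,004.00 = $1,102.15
Solidarity Surcharge: cap $547,248.00 − YTD $536,094.00 = $11,154.00 subject; 4% × $11,154.00 = $446.16
Total: $5,333.69 + $1,102.15 + $446.16 = $6,882.00

$6,882.00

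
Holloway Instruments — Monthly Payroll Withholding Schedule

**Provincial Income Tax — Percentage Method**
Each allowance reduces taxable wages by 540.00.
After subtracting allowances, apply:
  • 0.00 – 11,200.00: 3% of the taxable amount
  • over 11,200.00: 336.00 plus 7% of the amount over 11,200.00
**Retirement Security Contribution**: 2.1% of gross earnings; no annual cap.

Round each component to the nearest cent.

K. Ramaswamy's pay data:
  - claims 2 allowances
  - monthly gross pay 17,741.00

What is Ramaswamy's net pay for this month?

Provincial Income Tax: taxable = 17,741.00 − 2×540.00 = 16,661.00
  336.00 + 7% × (16,661.00 − 11,200.00) = 336.00 + 7% × 5,461.00 = 718.27
Retirement Security Contribution: 2.1% × 17,741.00 = 372.56
Total withheld: 718.27 + 372.56 = 1,090.83
Net pay: 17,741.00 − 1,090.83 = 16,650.17

16,650.17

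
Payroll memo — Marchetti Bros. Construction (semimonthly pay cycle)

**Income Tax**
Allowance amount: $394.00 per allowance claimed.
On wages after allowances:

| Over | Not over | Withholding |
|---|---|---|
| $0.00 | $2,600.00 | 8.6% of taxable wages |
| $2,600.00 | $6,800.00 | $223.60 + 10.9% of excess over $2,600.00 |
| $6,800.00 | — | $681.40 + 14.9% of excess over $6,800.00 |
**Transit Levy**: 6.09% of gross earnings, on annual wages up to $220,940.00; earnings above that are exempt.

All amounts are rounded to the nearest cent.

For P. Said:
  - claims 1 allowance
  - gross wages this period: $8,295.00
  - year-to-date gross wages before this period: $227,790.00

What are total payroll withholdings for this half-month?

$845.45

Income Tax: taxable = $8,295.00 − 1×$394.00 = $7,901.00
  $681.40 + 14.9% × ($7,901.00 − $6,800.00) = $681.40 + 14.9% × $1,101.00 = $845.45
Transit Levy: YTD $227,790.00 ≥ cap $220,940.00 → $0.00
Total: $845.45 + $0.00 = $845.45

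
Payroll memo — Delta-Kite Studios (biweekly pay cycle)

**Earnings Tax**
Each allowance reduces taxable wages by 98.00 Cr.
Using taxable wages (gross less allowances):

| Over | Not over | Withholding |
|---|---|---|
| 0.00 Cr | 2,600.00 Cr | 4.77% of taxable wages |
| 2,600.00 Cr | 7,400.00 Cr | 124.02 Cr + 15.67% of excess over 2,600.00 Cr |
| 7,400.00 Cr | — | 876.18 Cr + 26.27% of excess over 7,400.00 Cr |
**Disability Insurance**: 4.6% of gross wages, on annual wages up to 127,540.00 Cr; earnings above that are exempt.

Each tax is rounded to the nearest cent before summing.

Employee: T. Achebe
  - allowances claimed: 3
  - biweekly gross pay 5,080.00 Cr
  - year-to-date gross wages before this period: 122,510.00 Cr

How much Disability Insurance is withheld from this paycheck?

Disability Insurance: cap 127,540.00 Cr − YTD 122,510.00 Cr = 5,030.00 Cr subject; 4.6% × 5,030.00 Cr = 231.38 Cr

231.38 Cr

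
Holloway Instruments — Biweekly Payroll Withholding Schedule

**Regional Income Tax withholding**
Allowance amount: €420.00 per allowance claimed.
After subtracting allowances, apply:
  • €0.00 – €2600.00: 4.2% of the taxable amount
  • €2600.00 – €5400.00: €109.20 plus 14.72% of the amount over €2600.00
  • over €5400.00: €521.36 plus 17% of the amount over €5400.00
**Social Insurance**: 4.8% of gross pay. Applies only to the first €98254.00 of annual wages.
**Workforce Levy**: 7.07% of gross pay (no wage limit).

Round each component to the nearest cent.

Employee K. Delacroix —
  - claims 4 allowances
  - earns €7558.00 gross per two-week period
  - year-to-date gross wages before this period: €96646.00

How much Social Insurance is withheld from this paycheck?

€77.18

Social Insurance: cap €98254.00 − YTD €96646.00 = €1608.00 subject; 4.8% × €1608.00 = €77.18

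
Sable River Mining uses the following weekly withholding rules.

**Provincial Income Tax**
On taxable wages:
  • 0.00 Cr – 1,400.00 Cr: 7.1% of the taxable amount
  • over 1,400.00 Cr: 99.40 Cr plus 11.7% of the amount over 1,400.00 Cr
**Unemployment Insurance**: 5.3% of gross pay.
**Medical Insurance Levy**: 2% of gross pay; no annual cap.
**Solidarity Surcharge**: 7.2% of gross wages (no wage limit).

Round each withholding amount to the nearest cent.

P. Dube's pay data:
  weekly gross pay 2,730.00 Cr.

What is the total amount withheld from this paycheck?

Provincial Income Tax: taxable = 2,730.00 Cr
  99.40 Cr + 11.7% × (2,730.00 Cr − 1,400.00 Cr) = 99.40 Cr + 11.7% × 1,330.00 Cr = 255.01 Cr
Unemployment Insurance: 5.3% × 2,730.00 Cr = 144.69 Cr
Medical Insurance Levy: 2% × 2,730.00 Cr = 54.60 Cr
Solidarity Surcharge: 7.2% × 2,730.00 Cr = 196.56 Cr
Total: 255.01 Cr + 144.69 Cr + 54.60 Cr + 196.56 Cr = 650.86 Cr

650.86 Cr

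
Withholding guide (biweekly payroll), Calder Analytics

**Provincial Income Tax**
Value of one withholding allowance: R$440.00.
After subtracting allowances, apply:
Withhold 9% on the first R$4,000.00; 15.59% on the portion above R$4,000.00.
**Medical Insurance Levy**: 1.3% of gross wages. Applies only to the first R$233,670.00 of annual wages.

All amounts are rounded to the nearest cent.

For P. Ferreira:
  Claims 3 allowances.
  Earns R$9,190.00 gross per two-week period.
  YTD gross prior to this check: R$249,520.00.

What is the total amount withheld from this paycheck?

Provincial Income Tax: taxable = R$9,190.00 − 3×R$440.00 = R$7,870.00
  R$360.00 + 15.59% × (R$7,870.00 − R$4,000.00) = R$360.00 + 15.59% × R$3,870.00 = R$963.33
Medical Insurance Levy: YTD R$249,520.00 ≥ cap R$233,670.00 → R$0.00
Total: R$963.33 + R$0.00 = R$963.33

R$963.33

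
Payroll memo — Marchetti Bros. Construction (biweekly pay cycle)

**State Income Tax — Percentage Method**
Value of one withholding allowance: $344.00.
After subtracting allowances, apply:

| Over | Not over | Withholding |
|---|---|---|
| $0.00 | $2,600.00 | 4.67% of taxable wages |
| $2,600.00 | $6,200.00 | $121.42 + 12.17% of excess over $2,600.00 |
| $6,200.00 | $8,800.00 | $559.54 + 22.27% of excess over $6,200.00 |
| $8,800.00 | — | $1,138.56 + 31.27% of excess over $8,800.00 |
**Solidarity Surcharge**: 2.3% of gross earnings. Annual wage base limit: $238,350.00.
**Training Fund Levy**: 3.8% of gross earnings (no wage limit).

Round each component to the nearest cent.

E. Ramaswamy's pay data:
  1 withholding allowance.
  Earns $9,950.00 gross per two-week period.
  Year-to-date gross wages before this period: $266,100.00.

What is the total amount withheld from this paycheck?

$1,768.70

State Income Tax: taxable = $9,950.00 − 1×$344.00 = $9,606.00
  $1,138.56 + 31.27% × ($9,606.00 − $8,800.00) = $1,138.56 + 31.27% × $806.00 = $1,390.60
Solidarity Surcharge: YTD $266,100.00 ≥ cap $238,350.00 → $0.00
Training Fund Levy: 3.8% × $9,950.00 = $378.10
Total: $1,390.60 + $0.00 + $378.10 = $1,768.70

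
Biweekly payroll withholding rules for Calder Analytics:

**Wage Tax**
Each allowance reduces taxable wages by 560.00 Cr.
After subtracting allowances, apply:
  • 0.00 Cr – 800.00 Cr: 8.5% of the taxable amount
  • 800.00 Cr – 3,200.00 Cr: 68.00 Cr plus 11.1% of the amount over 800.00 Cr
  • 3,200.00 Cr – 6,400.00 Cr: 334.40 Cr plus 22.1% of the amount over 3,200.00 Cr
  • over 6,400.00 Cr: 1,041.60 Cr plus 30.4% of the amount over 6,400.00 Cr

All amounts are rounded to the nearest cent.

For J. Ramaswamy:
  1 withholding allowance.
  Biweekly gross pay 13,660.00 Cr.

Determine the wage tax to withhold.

Wage Tax: taxable = 13,660.00 Cr − 1×560.00 Cr = 13,100.00 Cr
  1,041.60 Cr + 30.4% × (13,100.00 Cr − 6,400.00 Cr) = 1,041.60 Cr + 30.4% × 6,700.00 Cr = 3,078.40 Cr

3,078.40 Cr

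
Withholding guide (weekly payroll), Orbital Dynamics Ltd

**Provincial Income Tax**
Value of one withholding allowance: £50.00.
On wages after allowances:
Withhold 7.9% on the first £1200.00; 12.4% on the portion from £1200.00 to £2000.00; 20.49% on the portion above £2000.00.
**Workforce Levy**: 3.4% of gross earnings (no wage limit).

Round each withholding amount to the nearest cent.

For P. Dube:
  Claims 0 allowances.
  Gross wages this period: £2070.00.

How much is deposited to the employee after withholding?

Provincial Income Tax: taxable = £2070.00
  £194.00 + 20.49% × (£2070.00 − £2000.00) = £194.00 + 20.49% × £70.00 = £208.34
Workforce Levy: 3.4% × £2070.00 = £70.38
Total withheld: £208.34 + £70.38 = £278.72
Net pay: £2070.00 − £278.72 = £1791.28

£1791.28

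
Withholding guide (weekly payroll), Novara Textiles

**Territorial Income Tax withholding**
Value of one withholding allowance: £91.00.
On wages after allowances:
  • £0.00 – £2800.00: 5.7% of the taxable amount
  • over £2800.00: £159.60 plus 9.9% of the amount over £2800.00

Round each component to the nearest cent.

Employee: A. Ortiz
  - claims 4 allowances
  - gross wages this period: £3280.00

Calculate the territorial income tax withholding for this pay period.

Territorial Income Tax: taxable = £3280.00 − 4×£91.00 = £2916.00
  £159.60 + 9.9% × (£2916.00 − £2800.00) = £159.60 + 9.9% × £116.00 = £171.08

£171.08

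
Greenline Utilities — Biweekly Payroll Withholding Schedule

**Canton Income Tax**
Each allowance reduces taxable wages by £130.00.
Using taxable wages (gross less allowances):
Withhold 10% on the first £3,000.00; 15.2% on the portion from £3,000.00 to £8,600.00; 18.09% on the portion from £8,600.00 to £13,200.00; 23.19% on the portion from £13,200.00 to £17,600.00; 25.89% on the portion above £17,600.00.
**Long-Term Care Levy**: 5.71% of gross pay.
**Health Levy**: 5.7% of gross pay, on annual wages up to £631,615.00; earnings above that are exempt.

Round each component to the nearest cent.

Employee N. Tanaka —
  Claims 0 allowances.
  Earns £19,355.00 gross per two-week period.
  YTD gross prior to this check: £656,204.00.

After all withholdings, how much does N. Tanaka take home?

£14,791.76

Canton Income Tax: taxable = £19,355.00
  £3,003.70 + 25.89% × (£19,355.00 − £17,600.00) = £3,003.70 + 25.89% × £1,755.00 = £3,458.07
Long-Term Care Levy: 5.71% × £19,355.00 = £1,105.17
Health Levy: YTD £656,204.00 ≥ cap £631,615.00 → £0.00
Total withheld: £3,458.07 + £1,105.17 + £0.00 = £4,563.24
Net pay: £19,355.00 − £4,563.24 = £14,791.76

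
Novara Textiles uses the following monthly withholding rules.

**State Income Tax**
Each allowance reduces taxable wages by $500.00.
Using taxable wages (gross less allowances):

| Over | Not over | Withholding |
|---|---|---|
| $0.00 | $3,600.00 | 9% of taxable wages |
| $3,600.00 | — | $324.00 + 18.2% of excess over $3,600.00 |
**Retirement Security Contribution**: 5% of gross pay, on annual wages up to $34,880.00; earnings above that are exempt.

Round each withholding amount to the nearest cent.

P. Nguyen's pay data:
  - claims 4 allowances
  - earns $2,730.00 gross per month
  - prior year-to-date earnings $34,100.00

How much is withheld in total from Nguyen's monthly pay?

State Income Tax: taxable = $2,730.00 − 4×$500.00 = $730.00
  9% × $730.00 = $65.70
Retirement Security Contribution: cap $34,880.00 − YTD $34,100.00 = $780.00 subject; 5% × $780.00 = $39.00
Total: $65.70 + $39.00 = $104.70

$104.70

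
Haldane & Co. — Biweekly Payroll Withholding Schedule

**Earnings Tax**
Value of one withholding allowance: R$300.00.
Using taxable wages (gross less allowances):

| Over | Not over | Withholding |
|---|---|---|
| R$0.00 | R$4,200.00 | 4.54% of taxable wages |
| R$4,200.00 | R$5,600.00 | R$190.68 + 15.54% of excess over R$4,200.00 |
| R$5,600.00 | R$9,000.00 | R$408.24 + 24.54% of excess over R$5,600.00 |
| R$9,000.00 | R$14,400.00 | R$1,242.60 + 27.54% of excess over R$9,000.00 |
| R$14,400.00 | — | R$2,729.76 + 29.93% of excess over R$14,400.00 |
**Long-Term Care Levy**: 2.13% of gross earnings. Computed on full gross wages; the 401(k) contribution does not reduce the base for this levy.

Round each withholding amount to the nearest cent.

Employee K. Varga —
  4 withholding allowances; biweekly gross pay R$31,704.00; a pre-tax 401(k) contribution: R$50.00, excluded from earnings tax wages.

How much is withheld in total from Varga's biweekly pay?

Earnings Tax: taxable = R$31,704.00 − R$50.00 − 4×R$300.00 = R$30,454.00
  R$2,729.76 + 29.93% × (R$30,454.00 − R$14,400.00) = R$2,729.76 + 29.93% × R$16,054.00 = R$7,534.72
Long-Term Care Levy: 2.13% × R$31,704.00 = R$675.30
Total: R$7,534.72 + R$675.30 = R$8,210.02

R$8,210.02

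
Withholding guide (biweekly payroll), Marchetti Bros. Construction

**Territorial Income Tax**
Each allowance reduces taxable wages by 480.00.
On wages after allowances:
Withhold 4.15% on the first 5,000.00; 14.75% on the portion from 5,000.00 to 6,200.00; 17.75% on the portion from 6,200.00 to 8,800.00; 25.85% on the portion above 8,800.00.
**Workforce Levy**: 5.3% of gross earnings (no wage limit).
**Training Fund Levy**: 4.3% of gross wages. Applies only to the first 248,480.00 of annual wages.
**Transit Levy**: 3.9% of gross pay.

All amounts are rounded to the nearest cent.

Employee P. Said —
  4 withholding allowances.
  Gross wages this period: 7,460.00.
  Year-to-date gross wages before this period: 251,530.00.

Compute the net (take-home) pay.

6,486.53

Territorial Income Tax: taxable = 7,460.00 − 4×480.00 = 5,540.00
  207.50 + 14.75% × (5,540.00 − 5,000.00) = 207.50 + 14.75% × 540.00 = 287.15
Workforce Levy: 5.3% × 7,460.00 = 395.38
Training Fund Levy: YTD 251,530.00 ≥ cap 248,480.00 → 0.00
Transit Levy: 3.9% × 7,460.00 = 290.94
Total withheld: 287.15 + 395.38 + 0.00 + 290.94 = 973.47
Net pay: 7,460.00 − 973.47 = 6,486.53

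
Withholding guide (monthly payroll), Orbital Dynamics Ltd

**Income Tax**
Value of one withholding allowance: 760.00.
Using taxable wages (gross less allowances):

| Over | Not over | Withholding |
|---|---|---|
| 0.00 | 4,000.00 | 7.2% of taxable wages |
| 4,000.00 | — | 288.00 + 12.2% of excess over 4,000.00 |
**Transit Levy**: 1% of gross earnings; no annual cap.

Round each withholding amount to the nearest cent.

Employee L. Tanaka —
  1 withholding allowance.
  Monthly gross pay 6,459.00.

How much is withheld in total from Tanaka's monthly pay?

559.87

Income Tax: taxable = 6,459.00 − 1×760.00 = 5,699.00
  288.00 + 12.2% × (5,699.00 − 4,000.00) = 288.00 + 12.2% × 1,699.00 = 495.28
Transit Levy: 1% × 6,459.00 = 64.59
Total: 495.28 + 64.59 = 559.87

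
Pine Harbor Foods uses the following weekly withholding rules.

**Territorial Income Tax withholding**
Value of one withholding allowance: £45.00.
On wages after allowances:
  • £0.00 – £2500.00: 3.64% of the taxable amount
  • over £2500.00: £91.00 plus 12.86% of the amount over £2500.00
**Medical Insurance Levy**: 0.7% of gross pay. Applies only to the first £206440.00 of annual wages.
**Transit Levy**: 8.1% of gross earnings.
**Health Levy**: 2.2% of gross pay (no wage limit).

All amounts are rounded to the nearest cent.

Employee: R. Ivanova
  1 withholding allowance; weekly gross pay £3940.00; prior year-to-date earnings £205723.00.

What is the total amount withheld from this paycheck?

Territorial Income Tax: taxable = £3940.00 − 1×£45.00 = £3895.00
  £91.00 + 12.86% × (£3895.00 − £2500.00) = £91.00 + 12.86% × £1395.00 = £270.40
Medical Insurance Levy: cap £206440.00 − YTD £205723.00 = £717.00 subject; 0.7% × £717.00 = £5.02
Transit Levy: 8.1% × £3940.00 = £319.14
Health Levy: 2.2% × £3940.00 = £86.68
Total: £270.40 + £5.02 + £319.14 + £86.68 = £681.24

£681.24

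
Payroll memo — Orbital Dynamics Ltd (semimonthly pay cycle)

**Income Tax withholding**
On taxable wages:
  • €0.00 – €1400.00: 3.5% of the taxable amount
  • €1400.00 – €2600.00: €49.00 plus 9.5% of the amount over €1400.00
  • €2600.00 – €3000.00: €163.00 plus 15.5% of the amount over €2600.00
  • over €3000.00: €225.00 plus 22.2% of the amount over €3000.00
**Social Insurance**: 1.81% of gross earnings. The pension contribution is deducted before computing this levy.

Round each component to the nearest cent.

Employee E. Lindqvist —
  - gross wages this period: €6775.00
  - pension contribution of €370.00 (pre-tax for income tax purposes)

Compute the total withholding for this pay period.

€1096.84

Income Tax: taxable = €6775.00 − €370.00 = €6405.00
  €225.00 + 22.2% × (€6405.00 − €3000.00) = €225.00 + 22.2% × €3405.00 = €980.91
Social Insurance: 1.81% × €6405.00 = €115.93
Total: €980.91 + €115.93 = €1096.84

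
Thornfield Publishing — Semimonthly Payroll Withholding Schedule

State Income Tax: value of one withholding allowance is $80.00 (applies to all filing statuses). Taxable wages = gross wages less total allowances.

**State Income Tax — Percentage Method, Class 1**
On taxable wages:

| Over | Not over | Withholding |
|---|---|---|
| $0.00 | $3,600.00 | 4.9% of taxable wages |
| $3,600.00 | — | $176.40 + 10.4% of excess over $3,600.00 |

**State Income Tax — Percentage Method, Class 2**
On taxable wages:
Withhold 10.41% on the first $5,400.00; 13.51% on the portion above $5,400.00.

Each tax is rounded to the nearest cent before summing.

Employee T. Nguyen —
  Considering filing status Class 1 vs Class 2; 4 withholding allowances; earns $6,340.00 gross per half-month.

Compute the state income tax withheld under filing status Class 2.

$645.90

State Income Tax (Class 2): taxable = $6,340.00 − 4×$80.00 = $6,020.00
  $562.14 + 13.51% × ($6,020.00 − $5,400.00) = $562.14 + 13.51% × $620.00 = $645.90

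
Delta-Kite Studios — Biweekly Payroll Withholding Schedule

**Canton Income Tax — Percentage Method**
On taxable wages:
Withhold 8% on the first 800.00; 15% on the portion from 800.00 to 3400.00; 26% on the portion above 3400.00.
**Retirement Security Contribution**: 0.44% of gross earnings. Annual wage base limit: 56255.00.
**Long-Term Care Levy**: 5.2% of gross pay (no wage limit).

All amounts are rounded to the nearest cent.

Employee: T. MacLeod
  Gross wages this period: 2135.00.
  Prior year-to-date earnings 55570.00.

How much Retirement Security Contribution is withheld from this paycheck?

Retirement Security Contribution: cap 56255.00 − YTD 55570.00 = 685.00 subject; 0.44% × 685.00 = 3.01

3.01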